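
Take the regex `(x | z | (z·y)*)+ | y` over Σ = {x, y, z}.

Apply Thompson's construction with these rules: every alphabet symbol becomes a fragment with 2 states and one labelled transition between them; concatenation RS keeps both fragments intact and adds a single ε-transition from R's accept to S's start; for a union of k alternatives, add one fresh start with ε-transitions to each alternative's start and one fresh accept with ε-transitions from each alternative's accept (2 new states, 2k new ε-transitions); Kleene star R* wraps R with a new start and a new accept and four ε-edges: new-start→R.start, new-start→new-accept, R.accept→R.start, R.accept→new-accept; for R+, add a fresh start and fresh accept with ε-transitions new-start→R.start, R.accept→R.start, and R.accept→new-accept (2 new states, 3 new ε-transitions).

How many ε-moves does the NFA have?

18

Bottom-up over the parse tree:
Each of the 5 symbol leaves contributes 0 ε-transitions.
  z·y — 1 ε-transition
  (z·y)* — 5 ε-transitions
  x | z | (z·y)* — 11 ε-transitions
  (x | z | (z·y)*)+ — 14 ε-transitions
  (x | z | (z·y)*)+ | y — 18 ε-transitions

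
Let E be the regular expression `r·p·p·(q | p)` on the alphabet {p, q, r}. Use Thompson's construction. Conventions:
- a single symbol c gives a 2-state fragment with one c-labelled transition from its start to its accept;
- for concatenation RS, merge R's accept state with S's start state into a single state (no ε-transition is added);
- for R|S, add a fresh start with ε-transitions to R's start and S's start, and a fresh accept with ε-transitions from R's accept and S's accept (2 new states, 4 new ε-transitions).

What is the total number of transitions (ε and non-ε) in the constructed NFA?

Bottom-up over the parse tree:
Each of the 5 symbol leaves contributes 1 transition (1 symbol, 0 ε).
  q | p — 6 transitions (2 symbol, 4 ε)
  r·p·p·(q | p) — 9 transitions (5 symbol, 4 ε)

9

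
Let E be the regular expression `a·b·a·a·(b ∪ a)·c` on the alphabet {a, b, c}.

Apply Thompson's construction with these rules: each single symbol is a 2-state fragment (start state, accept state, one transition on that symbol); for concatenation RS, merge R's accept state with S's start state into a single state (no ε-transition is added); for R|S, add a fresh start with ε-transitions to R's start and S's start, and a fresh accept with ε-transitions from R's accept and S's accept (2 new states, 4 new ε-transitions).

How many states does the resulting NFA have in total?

Per subexpression:
Each of the 7 symbol leaves contributes a 2-state fragment.
  b ∪ a = 6 states
  a·b·a·a·(b ∪ a)·c = 11 states

11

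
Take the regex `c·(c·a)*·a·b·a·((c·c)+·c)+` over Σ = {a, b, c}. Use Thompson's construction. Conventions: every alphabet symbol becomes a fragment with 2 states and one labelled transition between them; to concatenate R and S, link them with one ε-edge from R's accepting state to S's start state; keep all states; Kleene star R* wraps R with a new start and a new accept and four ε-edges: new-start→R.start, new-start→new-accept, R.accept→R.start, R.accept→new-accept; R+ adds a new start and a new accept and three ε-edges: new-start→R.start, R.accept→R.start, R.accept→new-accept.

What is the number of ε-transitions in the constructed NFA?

18

Building bottom-up:
Each of the 9 symbol leaves contributes 0 ε-transitions.
  c·a — 1 ε-transition
  (c·a)* — 5 ε-transitions
  c·c — 1 ε-transition
  (c·c)+ — 4 ε-transitions
  (c·c)+·c — 5 ε-transitions
  ((c·c)+·c)+ — 8 ε-transitions
  c·(c·a)*·a·b·a·((c·c)+·c)+ — 18 ε-transitions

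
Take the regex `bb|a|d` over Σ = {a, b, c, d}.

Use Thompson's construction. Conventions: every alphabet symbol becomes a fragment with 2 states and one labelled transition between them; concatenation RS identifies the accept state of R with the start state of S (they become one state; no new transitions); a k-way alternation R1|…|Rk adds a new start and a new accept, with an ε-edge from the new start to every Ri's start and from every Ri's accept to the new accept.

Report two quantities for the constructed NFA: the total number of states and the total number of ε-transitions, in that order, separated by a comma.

Per subexpression:
Each of the 4 symbol leaves contributes 2 states and 0 ε-transitions.
  bb : 3 states, 0 ε-transitions
  bb|a|d : 9 states, 6 ε-transitions

9, 6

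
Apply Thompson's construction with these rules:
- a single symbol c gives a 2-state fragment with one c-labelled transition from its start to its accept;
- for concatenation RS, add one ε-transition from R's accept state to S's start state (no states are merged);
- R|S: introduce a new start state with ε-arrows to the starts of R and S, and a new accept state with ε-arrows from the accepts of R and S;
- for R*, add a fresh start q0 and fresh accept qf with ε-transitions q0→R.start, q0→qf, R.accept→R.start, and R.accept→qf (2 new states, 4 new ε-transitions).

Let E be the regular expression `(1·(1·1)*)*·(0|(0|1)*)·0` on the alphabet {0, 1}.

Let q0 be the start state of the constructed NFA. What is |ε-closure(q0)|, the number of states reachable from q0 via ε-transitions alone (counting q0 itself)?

Let C(F) = |ε-closure(F.start)| within fragment F, and note whether F accepts ε. Symbol fragments have C = 1 and do not accept ε. Then:
  1·1 : |closure| equals the left operand's closure size = 1 (its accept is not ε-reachable, so the closure stops there)
  (1·1)* : new start has ε-edges to the inner start and to the new accept, so |closure| = 2 + 1 = 3
  1·(1·1)* : |closure| equals the left operand's closure size = 1 (its accept is not ε-reachable, so the closure stops there)
  (1·(1·1)*)* : the star's fresh start ε-reaches both the body's start and the fresh accept: |closure| = 2 + 1 = 3
  0|1 : |closure| = 1 + 1 + 1 = 3 (the new accept is not ε-reachable since no branch accepts ε)
  (0|1)* : new start has ε-edges to the inner start and to the new accept, so |closure| = 2 + 3 = 5
  0|(0|1)* : new start ε-reaches every alternative's start; at least one alternative accepts ε, so the union's new accept is reached too: |closure| = 1 + 1 + 5 + 1 = 8
  (1·(1·1)*)*·(0|(0|1)*)·0 : the left operand accepts ε, so the closure extends into the next operand (via the concat ε-link); |closure| = 3 + 8 + 1 = 12

12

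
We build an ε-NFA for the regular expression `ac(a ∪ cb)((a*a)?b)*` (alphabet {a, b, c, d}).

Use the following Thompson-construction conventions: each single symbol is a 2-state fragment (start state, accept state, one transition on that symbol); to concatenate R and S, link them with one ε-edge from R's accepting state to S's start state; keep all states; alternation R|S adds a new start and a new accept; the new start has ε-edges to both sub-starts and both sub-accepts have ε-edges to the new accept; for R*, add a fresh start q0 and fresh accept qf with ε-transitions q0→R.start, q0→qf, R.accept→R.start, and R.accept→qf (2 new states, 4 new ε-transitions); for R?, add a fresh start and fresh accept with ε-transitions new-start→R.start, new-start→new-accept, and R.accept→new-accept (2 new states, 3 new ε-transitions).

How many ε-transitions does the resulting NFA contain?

Per subexpression:
Each of the 8 symbol leaves contributes 0 ε-transitions.
  cb — 1 ε-transition
  a ∪ cb — 5 ε-transitions
  a* — 4 ε-transitions
  a*a — 5 ε-transitions
  (a*a)? — 8 ε-transitions
  (a*a)?b — 9 ε-transitions
  ((a*a)?b)* — 13 ε-transitions
  ac(a ∪ cb)((a*a)?b)* — 21 ε-transitions

21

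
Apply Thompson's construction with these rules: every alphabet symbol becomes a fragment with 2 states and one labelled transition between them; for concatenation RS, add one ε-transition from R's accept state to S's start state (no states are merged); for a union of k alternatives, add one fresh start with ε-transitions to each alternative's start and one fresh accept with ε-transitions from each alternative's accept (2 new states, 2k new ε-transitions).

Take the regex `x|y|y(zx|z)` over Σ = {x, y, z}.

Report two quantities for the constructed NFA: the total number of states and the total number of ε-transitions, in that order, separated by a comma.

16, 12

By structural recursion:
Each of the 6 symbol leaves contributes 2 states and 0 ε-transitions.
  zx — 4 states, 1 ε-transition
  zx|z — 8 states, 5 ε-transitions
  y(zx|z) — 10 states, 6 ε-transitions
  x|y|y(zx|z) — 16 states, 12 ε-transitions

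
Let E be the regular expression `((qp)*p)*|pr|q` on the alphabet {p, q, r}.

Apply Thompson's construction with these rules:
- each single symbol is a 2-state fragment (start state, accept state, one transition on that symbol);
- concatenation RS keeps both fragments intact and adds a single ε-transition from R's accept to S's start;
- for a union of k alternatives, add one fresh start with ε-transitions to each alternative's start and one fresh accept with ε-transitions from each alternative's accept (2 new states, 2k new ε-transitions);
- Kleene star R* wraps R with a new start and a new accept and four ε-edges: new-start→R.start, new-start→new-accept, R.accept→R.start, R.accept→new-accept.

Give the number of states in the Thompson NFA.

Building bottom-up:
Each of the 6 symbol leaves contributes a 2-state fragment.
  qp = 4 states
  (qp)* = 6 states
  (qp)*p = 8 states
  ((qp)*p)* = 10 states
  pr = 4 states
  ((qp)*p)*|pr|q = 18 states

18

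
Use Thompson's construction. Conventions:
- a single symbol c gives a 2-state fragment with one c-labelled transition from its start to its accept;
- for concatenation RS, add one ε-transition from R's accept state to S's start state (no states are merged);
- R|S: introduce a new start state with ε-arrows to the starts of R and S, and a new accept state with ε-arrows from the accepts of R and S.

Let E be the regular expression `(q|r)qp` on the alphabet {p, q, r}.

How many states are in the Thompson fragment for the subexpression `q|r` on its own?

6

Fragment for `q|r`:
Each of the 2 symbol leaves contributes a 2-state fragment.
  q|r — 6 states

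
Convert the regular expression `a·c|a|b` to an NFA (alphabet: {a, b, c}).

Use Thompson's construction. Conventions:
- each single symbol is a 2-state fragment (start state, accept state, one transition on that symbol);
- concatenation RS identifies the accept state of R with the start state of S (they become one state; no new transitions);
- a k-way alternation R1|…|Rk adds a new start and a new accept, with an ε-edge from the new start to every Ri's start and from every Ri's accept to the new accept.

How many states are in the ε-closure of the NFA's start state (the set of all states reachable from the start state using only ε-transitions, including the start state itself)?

Compute the ε-closure size of each fragment's start state recursively; a symbol fragment's start has no outgoing ε-edge, so its closure is just itself (size 1).
  a·c — |closure| equals the left operand's closure size = 1 (its accept is not ε-reachable, so the closure stops there)
  a·c|a|b — |closure| = 1 + 1 + 1 + 1 = 4 (the new accept is not ε-reachable since no branch accepts ε)

4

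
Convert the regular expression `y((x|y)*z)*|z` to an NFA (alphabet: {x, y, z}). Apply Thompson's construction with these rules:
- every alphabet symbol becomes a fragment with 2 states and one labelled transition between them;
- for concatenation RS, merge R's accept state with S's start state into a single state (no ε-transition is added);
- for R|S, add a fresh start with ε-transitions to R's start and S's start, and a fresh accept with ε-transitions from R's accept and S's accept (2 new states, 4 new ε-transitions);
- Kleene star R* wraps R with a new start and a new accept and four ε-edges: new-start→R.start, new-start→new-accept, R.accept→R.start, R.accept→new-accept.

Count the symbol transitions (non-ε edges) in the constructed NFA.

5

Per subexpression:
Each of the 5 symbol leaves contributes exactly 1 symbol transition.
  x|y — 2 symbol transitions
  (x|y)* — 2 symbol transitions
  (x|y)*z — 3 symbol transitions
  ((x|y)*z)* — 3 symbol transitions
  y((x|y)*z)* — 4 symbol transitions
  y((x|y)*z)*|z — 5 symbol transitions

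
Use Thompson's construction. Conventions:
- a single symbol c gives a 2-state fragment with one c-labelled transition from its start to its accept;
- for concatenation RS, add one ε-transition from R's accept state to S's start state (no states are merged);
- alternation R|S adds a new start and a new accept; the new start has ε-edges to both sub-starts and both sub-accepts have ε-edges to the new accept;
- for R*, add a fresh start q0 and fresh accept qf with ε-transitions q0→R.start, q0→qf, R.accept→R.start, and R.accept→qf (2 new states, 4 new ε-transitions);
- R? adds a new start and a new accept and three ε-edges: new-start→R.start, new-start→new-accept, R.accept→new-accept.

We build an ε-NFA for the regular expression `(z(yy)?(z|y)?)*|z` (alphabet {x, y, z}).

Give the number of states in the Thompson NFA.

22

Bottom-up over the parse tree:
Each of the 6 symbol leaves contributes a 2-state fragment.
  yy = 4 states
  (yy)? = 6 states
  z|y = 6 states
  (z|y)? = 8 states
  z(yy)?(z|y)? = 16 states
  (z(yy)?(z|y)?)* = 18 states
  (z(yy)?(z|y)?)*|z = 22 states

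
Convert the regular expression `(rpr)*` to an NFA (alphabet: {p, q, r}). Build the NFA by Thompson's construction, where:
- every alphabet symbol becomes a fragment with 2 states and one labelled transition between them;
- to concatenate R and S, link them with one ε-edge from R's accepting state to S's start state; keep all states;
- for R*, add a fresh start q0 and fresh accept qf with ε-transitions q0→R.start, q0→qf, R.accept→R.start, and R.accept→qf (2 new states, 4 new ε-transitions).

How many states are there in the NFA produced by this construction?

Recursing over subexpressions:
Each of the 3 symbol leaves contributes a 2-state fragment.
  rpr → 6 states
  (rpr)* → 8 states

8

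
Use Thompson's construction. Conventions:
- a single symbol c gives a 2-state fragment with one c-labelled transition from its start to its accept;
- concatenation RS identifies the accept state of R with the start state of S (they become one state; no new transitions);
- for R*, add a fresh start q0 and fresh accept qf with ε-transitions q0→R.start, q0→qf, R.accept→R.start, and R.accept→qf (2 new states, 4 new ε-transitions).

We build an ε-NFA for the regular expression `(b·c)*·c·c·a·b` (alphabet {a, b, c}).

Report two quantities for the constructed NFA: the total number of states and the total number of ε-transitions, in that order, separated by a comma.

9, 4

Bottom-up over the parse tree:
Each of the 6 symbol leaves contributes 2 states and 0 ε-transitions.
  b·c — 3 states, 0 ε-transitions
  (b·c)* — 5 states, 4 ε-transitions
  (b·c)*·c·c·a·b — 9 states, 4 ε-transitions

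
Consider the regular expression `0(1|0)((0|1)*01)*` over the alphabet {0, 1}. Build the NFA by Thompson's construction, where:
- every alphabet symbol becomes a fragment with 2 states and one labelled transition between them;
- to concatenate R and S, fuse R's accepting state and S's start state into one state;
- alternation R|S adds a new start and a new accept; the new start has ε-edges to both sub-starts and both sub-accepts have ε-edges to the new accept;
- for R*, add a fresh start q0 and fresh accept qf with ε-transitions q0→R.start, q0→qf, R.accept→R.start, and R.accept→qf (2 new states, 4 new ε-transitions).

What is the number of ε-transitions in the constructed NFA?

16

Bottom-up over the parse tree:
Each of the 7 symbol leaves contributes 0 ε-transitions.
  1|0 — 4 ε-transitions
  0|1 — 4 ε-transitions
  (0|1)* — 8 ε-transitions
  (0|1)*01 — 8 ε-transitions
  ((0|1)*01)* — 12 ε-transitions
  0(1|0)((0|1)*01)* — 16 ε-transitions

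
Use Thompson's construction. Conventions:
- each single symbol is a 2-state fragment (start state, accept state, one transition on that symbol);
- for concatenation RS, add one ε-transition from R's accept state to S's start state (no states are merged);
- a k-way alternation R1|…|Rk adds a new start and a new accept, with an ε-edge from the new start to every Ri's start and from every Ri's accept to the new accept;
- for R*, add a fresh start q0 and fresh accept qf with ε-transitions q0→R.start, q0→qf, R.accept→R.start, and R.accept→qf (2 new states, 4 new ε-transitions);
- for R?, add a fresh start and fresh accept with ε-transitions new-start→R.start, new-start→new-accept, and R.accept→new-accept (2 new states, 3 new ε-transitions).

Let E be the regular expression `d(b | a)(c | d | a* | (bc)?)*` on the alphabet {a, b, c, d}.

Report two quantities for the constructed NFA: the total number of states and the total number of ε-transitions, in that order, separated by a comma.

Recursing over subexpressions:
Each of the 8 symbol leaves contributes 2 states and 0 ε-transitions.
  b | a : 6 states, 4 ε-transitions
  a* : 4 states, 4 ε-transitions
  bc : 4 states, 1 ε-transition
  (bc)? : 6 states, 4 ε-transitions
  c | d | a* | (bc)? : 16 states, 16 ε-transitions
  (c | d | a* | (bc)?)* : 18 states, 20 ε-transitions
  d(b | a)(c | d | a* | (bc)?)* : 26 states, 26 ε-transitions

26, 26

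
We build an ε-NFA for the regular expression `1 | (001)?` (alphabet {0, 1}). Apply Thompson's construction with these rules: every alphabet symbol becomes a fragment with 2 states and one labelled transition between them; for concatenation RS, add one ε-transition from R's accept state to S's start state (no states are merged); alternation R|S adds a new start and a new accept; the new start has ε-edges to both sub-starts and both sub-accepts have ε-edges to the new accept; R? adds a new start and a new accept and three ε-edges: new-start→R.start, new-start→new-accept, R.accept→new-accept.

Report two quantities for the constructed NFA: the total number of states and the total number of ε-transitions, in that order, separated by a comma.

12, 9

By structural recursion:
Each of the 4 symbol leaves contributes 2 states and 0 ε-transitions.
  001 : 6 states, 2 ε-transitions
  (001)? : 8 states, 5 ε-transitions
  1 | (001)? : 12 states, 9 ε-transitions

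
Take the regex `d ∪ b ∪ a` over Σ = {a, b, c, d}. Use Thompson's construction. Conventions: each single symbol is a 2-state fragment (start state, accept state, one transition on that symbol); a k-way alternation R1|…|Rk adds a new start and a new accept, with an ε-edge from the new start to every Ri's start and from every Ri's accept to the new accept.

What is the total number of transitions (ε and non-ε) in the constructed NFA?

9

Bottom-up over the parse tree:
Each of the 3 symbol leaves contributes 1 transition (1 symbol, 0 ε).
  d ∪ b ∪ a = 9 transitions (3 symbol, 6 ε)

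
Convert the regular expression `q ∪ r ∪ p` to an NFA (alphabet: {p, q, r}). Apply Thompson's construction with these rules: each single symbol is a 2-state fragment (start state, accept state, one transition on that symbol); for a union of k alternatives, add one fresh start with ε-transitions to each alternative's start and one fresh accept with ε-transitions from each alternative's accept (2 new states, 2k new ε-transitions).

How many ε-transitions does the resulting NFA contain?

6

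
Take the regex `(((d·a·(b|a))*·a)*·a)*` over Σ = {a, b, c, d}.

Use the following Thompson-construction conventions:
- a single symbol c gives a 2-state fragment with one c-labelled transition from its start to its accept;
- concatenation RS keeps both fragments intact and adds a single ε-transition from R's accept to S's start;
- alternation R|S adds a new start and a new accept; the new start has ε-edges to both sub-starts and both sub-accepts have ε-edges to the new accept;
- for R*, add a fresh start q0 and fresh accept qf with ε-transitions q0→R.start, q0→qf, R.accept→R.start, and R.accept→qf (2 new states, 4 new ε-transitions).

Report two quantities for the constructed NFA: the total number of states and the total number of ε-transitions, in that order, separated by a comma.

20, 20

Building bottom-up:
Each of the 6 symbol leaves contributes 2 states and 0 ε-transitions.
  b|a : 6 states, 4 ε-transitions
  d·a·(b|a) : 10 states, 6 ε-transitions
  (d·a·(b|a))* : 12 states, 10 ε-transitions
  (d·a·(b|a))*·a : 14 states, 11 ε-transitions
  ((d·a·(b|a))*·a)* : 16 states, 15 ε-transitions
  ((d·a·(b|a))*·a)*·a : 18 states, 16 ε-transitions
  (((d·a·(b|a))*·a)*·a)* : 20 states, 20 ε-transitions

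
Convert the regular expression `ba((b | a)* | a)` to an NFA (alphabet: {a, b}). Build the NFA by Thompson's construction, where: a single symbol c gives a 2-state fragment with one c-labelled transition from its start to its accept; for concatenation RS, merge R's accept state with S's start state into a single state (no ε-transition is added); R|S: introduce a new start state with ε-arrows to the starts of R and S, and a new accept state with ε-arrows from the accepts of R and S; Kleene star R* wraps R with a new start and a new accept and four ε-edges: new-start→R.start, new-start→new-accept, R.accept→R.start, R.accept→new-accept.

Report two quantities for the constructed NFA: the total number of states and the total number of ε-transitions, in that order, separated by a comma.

By structural recursion:
Each of the 5 symbol leaves contributes 2 states and 0 ε-transitions.
  b | a = 6 states, 4 ε-transitions
  (b | a)* = 8 states, 8 ε-transitions
  (b | a)* | a = 12 states, 12 ε-transitions
  ba((b | a)* | a) = 14 states, 12 ε-transitions

14, 12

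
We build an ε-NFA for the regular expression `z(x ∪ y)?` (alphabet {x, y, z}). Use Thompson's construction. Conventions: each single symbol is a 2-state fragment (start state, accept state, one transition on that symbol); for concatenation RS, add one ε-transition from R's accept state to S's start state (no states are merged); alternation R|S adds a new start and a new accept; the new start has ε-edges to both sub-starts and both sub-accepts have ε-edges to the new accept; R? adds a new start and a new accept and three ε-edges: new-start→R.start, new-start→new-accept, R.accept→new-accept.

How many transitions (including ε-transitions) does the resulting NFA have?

By structural recursion:
Each of the 3 symbol leaves contributes 1 transition (1 symbol, 0 ε).
  x ∪ y → 6 transitions (2 symbol, 4 ε)
  (x ∪ y)? → 9 transitions (2 symbol, 7 ε)
  z(x ∪ y)? → 11 transitions (3 symbol, 8 ε)

11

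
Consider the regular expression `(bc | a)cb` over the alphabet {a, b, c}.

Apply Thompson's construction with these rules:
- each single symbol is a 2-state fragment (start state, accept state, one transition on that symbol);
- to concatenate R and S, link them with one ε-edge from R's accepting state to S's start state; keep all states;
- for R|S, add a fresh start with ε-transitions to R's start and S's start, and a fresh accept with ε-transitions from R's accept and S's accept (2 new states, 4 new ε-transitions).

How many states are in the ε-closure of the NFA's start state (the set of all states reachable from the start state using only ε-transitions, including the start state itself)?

3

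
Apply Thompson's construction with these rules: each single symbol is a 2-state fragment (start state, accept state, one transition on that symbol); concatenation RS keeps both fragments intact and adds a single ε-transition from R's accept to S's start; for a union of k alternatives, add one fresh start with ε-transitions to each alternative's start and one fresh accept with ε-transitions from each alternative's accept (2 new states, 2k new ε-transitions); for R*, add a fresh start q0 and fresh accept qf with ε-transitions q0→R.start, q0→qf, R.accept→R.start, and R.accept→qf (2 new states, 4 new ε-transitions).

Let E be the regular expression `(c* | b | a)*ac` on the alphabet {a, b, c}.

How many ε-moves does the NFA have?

By structural recursion:
Each of the 5 symbol leaves contributes 0 ε-transitions.
  c* : 4 ε-transitions
  c* | b | a : 10 ε-transitions
  (c* | b | a)* : 14 ε-transitions
  (c* | b | a)*ac : 16 ε-transitions

16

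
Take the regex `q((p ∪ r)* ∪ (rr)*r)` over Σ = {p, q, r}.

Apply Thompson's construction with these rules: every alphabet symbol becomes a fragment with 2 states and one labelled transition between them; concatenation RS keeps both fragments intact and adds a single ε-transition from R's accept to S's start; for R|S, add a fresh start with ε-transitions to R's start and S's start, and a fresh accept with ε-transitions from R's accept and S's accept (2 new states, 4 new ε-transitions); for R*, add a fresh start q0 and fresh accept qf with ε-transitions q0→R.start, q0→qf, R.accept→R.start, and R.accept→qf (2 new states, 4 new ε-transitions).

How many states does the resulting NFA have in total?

Recursing over subexpressions:
Each of the 6 symbol leaves contributes a 2-state fragment.
  p ∪ r = 6 states
  (p ∪ r)* = 8 states
  rr = 4 states
  (rr)* = 6 states
  (rr)*r = 8 states
  (p ∪ r)* ∪ (rr)*r = 18 states
  q((p ∪ r)* ∪ (rr)*r) = 20 states

20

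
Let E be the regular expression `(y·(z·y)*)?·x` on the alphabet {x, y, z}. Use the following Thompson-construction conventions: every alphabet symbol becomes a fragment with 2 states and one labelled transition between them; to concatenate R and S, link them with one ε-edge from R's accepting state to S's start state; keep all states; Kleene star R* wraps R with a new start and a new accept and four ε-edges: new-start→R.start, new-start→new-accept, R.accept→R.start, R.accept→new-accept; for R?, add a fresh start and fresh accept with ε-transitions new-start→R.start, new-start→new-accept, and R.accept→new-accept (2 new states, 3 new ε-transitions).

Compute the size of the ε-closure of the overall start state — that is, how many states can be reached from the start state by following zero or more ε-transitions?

Compute the ε-closure size of each fragment's start state recursively; a symbol fragment's start has no outgoing ε-edge, so its closure is just itself (size 1).
  z·y : same as the first factor's closure: C = 1
  (z·y)* : C = 1 (new start) + 1 (body) + 1 (new accept) = 3
  y·(z·y)* : same as the first factor's closure: C = 1
  (y·(z·y)*)? : C = 1 (new start) + 1 (body) + 1 (new accept, via ε) = 3
  (y·(z·y)*)?·x : C = 3 + 1 = 4 (closure spills across the concat boundary because the left factor accepts ε)

4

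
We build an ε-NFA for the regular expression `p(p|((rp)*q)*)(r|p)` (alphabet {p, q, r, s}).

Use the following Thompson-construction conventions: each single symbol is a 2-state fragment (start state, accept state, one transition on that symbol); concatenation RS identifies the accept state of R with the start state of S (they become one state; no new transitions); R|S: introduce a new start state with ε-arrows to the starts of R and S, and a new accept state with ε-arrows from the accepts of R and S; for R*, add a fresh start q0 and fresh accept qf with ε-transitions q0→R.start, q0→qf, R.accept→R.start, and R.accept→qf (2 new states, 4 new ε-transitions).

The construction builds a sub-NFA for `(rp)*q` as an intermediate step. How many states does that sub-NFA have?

6

Fragment for `(rp)*q`:
Each of the 3 symbol leaves contributes a 2-state fragment.
  rp = 3 states
  (rp)* = 5 states
  (rp)*q = 6 states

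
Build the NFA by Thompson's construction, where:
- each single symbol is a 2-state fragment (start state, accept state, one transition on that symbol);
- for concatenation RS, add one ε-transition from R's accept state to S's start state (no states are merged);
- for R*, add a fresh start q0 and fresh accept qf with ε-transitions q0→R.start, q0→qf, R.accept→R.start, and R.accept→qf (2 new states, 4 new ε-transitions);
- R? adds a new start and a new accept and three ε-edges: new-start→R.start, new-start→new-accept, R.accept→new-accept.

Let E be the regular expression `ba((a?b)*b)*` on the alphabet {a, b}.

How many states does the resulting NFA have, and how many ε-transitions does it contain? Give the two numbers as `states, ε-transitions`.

By structural recursion:
Each of the 5 symbol leaves contributes 2 states and 0 ε-transitions.
  a? — 4 states, 3 ε-transitions
  a?b — 6 states, 4 ε-transitions
  (a?b)* — 8 states, 8 ε-transitions
  (a?b)*b — 10 states, 9 ε-transitions
  ((a?b)*b)* — 12 states, 13 ε-transitions
  ba((a?b)*b)* — 16 states, 15 ε-transitions

16, 15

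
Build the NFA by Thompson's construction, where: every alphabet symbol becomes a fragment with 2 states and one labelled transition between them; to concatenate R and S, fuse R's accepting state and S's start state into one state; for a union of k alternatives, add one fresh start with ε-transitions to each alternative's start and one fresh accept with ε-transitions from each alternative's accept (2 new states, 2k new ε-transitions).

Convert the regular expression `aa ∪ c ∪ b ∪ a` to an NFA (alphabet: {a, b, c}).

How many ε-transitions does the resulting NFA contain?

8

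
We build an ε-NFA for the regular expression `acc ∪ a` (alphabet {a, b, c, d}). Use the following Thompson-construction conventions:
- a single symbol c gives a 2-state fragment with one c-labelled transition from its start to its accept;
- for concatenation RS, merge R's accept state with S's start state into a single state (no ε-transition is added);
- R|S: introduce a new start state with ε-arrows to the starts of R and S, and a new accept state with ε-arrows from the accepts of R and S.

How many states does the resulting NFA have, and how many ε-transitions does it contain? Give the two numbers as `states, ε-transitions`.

Bottom-up over the parse tree:
Each of the 4 symbol leaves contributes 2 states and 0 ε-transitions.
  acc : 4 states, 0 ε-transitions
  acc ∪ a : 8 states, 4 ε-transitions

8, 4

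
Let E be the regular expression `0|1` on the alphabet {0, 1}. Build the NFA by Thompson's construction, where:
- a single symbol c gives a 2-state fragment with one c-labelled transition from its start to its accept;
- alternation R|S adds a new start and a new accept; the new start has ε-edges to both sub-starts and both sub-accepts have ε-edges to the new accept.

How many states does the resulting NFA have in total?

Bottom-up over the parse tree:
Each of the 2 symbol leaves contributes a 2-state fragment.
  0|1 : 6 states

6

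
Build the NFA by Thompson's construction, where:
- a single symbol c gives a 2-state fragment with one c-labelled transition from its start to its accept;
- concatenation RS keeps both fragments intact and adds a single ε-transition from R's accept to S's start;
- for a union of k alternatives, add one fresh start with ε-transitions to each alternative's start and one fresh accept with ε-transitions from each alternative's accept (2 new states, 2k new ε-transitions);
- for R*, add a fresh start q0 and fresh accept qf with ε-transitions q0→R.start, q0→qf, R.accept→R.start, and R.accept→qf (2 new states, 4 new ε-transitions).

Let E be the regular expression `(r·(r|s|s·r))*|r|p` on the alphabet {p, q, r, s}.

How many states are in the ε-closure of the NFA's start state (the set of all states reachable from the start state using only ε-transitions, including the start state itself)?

Work bottom-up. For each fragment F, track |ε-closure(F.start)| and whether F's accept lies in that closure (i.e. whether F accepts ε). A single-symbol fragment has closure size 1 and does not accept ε.
  s·r — |ε-closure| equals the left operand's closure size = 1 (its accept is not ε-reachable, so the closure stops there)
  r|s|s·r — new start ε-reaches every alternative's start; none of them accept ε, so the new accept is not reached: |ε-closure| = 1 + 1 + 1 + 1 = 4
  r·(r|s|s·r) — |ε-closure| equals the left operand's closure size = 1 (its accept is not ε-reachable, so the closure stops there)
  (r·(r|s|s·r))* — |ε-closure| = 1 (new start) + 1 (body) + 1 (new accept) = 3
  (r·(r|s|s·r))*|r|p — new start ε-reaches every alternative's start; at least one alternative accepts ε, so the union's new accept is reached too: |ε-closure| = 1 + 3 + 1 + 1 + 1 = 7

7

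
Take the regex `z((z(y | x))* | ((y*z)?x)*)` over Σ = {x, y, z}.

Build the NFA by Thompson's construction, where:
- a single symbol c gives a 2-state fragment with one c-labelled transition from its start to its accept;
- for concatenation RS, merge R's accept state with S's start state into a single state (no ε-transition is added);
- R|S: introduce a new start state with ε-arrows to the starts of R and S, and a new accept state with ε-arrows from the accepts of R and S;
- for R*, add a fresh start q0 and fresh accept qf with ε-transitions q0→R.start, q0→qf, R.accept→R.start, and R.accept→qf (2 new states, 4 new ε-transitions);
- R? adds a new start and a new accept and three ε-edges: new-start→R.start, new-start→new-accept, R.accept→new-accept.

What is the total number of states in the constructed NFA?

22

Bottom-up over the parse tree:
Each of the 7 symbol leaves contributes a 2-state fragment.
  y | x = 6 states
  z(y | x) = 7 states
  (z(y | x))* = 9 states
  y* = 4 states
  y*z = 5 states
  (y*z)? = 7 states
  (y*z)?x = 8 states
  ((y*z)?x)* = 10 states
  (z(y | x))* | ((y*z)?x)* = 21 states
  z((z(y | x))* | ((y*z)?x)*) = 22 states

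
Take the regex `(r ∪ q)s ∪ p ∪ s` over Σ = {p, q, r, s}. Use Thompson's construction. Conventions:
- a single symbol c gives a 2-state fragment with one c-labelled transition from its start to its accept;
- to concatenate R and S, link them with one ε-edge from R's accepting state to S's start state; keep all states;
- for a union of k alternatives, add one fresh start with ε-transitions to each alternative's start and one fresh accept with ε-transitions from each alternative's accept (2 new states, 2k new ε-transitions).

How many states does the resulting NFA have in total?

By structural recursion:
Each of the 5 symbol leaves contributes a 2-state fragment.
  r ∪ q → 6 states
  (r ∪ q)s → 8 states
  (r ∪ q)s ∪ p ∪ s → 14 states

14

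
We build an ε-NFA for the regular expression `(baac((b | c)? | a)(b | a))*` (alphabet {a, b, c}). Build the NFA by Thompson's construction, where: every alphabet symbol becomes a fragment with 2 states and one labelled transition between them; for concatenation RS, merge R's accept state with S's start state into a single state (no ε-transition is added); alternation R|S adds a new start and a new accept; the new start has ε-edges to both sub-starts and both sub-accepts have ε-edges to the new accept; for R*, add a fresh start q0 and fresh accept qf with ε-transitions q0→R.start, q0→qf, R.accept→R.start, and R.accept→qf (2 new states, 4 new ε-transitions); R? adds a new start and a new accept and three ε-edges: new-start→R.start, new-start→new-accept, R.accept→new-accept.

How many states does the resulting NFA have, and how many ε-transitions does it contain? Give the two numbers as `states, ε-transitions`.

Building bottom-up:
Each of the 9 symbol leaves contributes 2 states and 0 ε-transitions.
  b | c → 6 states, 4 ε-transitions
  (b | c)? → 8 states, 7 ε-transitions
  (b | c)? | a → 12 states, 11 ε-transitions
  b | a → 6 states, 4 ε-transitions
  baac((b | c)? | a)(b | a) → 21 states, 15 ε-transitions
  (baac((b | c)? | a)(b | a))* → 23 states, 19 ε-transitions

23, 19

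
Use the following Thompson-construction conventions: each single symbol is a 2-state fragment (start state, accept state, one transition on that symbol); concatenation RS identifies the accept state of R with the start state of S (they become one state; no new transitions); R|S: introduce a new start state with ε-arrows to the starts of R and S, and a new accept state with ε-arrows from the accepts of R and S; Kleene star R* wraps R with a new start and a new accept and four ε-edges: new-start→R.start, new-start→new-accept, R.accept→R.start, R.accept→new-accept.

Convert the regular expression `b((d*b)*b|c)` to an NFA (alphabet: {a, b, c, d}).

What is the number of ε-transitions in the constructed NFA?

12

By structural recursion:
Each of the 5 symbol leaves contributes 0 ε-transitions.
  d* — 4 ε-transitions
  d*b — 4 ε-transitions
  (d*b)* — 8 ε-transitions
  (d*b)*b — 8 ε-transitions
  (d*b)*b|c — 12 ε-transitions
  b((d*b)*b|c) — 12 ε-transitions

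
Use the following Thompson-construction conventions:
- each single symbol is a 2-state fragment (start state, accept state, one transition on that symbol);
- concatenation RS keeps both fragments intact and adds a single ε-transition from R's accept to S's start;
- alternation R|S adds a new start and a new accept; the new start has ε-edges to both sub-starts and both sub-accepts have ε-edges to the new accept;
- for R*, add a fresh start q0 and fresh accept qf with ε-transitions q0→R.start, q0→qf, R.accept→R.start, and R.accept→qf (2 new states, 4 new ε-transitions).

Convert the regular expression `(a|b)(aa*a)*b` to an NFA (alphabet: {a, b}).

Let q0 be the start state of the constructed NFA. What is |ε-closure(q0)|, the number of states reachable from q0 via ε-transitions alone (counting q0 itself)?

3

Let C(F) = |ε-closure(F.start)| within fragment F, and note whether F accepts ε. Symbol fragments have C = 1 and do not accept ε. Then:
  a|b — C = 1 + 1 + 1 = 3 (the new accept is not ε-reachable since no branch accepts ε)
  a* — C = 1 (new start) + 1 (body) + 1 (new accept) = 3
  aa*a — same as the first factor's closure: C = 1
  (aa*a)* — new start has ε-edges to the inner start and to the new accept, so C = 2 + 1 = 3
  (a|b)(aa*a)*b — same as the first factor's closure: C = 3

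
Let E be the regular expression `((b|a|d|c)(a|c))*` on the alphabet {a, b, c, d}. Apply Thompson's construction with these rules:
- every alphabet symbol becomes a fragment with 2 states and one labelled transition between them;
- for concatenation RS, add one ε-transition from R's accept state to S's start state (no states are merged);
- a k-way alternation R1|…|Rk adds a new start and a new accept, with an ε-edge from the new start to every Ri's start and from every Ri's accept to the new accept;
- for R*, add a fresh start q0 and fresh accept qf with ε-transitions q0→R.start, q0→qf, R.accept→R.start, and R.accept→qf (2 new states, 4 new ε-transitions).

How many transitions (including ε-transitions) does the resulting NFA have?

23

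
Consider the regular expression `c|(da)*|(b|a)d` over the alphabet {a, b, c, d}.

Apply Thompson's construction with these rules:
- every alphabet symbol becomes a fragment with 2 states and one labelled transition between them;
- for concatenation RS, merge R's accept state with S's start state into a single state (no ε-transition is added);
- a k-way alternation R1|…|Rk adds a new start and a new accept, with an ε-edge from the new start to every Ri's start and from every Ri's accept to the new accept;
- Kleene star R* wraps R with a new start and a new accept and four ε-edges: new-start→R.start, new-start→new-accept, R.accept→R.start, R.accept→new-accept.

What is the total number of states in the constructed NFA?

Recursing over subexpressions:
Each of the 6 symbol leaves contributes a 2-state fragment.
  da : 3 states
  (da)* : 5 states
  b|a : 6 states
  (b|a)d : 7 states
  c|(da)*|(b|a)d : 16 states

16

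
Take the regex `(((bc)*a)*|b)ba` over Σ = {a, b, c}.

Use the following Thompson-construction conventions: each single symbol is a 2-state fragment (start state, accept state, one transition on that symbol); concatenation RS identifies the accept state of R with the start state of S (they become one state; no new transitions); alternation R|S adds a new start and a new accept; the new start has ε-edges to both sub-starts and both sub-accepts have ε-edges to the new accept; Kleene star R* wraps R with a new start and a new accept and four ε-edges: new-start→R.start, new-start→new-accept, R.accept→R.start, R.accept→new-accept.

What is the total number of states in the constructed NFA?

Per subexpression:
Each of the 6 symbol leaves contributes a 2-state fragment.
  bc = 3 states
  (bc)* = 5 states
  (bc)*a = 6 states
  ((bc)*a)* = 8 states
  ((bc)*a)*|b = 12 states
  (((bc)*a)*|b)ba = 14 states

14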